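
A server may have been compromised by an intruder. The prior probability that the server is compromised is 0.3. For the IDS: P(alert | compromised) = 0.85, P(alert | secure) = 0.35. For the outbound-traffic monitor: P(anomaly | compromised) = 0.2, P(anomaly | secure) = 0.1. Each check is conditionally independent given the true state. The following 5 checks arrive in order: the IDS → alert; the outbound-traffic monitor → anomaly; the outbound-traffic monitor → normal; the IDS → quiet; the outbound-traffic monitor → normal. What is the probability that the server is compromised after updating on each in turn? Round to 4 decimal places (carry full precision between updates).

0.2751

After the IDS='alert': P(compromised) = 0.85·0.3000 / (0.85·0.3000 + 0.35·0.7000) ≈ 0.5100
After the outbound-traffic monitor='anomaly': P(compromised) = 0.2·0.5100 / (0.2·0.5100 + 0.1·0.4900) ≈ 0.6755
After the outbound-traffic monitor='normal': P(compromised) = 0.8·0.6755 / (0.8·0.6755 + 0.9·0.3245) ≈ 0.6492
After the IDS='quiet': P(compromised) = 0.15·0.6492 / (0.15·0.6492 + 0.65·0.3508) ≈ 0.2992
After the outbound-traffic monitor='normal': P(compromised) = 0.8·0.2992 / (0.8·0.2992 + 0.9·0.7008) ≈ 0.2751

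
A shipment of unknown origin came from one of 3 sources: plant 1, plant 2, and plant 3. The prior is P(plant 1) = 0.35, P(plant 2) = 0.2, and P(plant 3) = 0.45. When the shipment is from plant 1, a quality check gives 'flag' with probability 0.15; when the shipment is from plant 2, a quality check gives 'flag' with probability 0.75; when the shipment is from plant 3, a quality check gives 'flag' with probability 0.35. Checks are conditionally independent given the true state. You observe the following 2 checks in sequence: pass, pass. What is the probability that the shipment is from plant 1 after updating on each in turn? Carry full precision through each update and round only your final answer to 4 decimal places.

0.5552

After 'pass': normaliser = 0.85·0.3500 + 0.25·0.2000 + 0.65·0.4500; P(plant 1) ≈ 0.4648, P(plant 2) ≈ 0.0781, P(plant 3) ≈ 0.4570
After 'pass': normaliser = 0.85·0.4648 + 0.25·0.0781 + 0.65·0.4570; P(plant 1) ≈ 0.5552, P(plant 2) ≈ 0.0274, P(plant 3) ≈ 0.4174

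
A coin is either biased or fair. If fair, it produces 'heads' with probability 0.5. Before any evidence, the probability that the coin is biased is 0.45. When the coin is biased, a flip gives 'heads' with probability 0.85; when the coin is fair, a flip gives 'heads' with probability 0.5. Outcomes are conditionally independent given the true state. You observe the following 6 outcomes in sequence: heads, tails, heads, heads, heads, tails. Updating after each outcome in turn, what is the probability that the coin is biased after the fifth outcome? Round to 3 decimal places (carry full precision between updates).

Each posterior becomes the prior for the next update.
After 'heads': P(biased) = 0.85·0.4500 / (0.85·0.4500 + 0.5·0.5500) ≈ 0.5817
After 'tails': P(biased) = 0.15·0.5817 / (0.15·0.5817 + 0.5·0.4183) ≈ 0.2944
After 'heads': P(biased) = 0.85·0.2944 / (0.85·0.2944 + 0.5·0.7056) ≈ 0.4150
After 'heads': P(biased) = 0.85·0.4150 / (0.85·0.4150 + 0.5·0.5850) ≈ 0.5467
After 'heads': P(biased) = 0.85·0.5467 / (0.85·0.5467 + 0.5·0.4533) ≈ 0.6721

0.672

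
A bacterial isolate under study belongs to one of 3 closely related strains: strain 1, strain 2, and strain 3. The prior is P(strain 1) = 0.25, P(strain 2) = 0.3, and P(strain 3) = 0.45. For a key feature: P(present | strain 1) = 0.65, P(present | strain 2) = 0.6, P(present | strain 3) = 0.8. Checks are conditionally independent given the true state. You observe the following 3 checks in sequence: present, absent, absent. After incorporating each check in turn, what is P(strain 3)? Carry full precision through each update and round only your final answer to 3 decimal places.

0.228

After 'present': normaliser = 0.65·0.2500 + 0.6·0.3000 + 0.8·0.4500; P(strain 1) ≈ 0.2313, P(strain 2) ≈ 0.2562, P(strain 3) ≈ 0.5125
After 'absent': normaliser = 0.35·0.2313 + 0.4·0.2562 + 0.2·0.5125; P(strain 1) ≈ 0.2831, P(strain 2) ≈ 0.3584, P(strain 3) ≈ 0.3584
After 'absent': normaliser = 0.35·0.2831 + 0.4·0.3584 + 0.2·0.3584; P(strain 1) ≈ 0.3154, P(strain 2) ≈ 0.4564, P(strain 3) ≈ 0.2282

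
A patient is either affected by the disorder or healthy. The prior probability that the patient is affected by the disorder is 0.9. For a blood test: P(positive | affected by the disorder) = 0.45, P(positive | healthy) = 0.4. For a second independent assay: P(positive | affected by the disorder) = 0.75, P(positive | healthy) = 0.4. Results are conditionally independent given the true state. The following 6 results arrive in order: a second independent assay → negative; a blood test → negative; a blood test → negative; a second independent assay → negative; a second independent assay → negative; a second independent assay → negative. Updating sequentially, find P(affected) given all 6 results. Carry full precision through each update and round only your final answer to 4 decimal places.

After a second independent assay='negative': P(affected) = 0.25·0.9000 / (0.25·0.9000 + 0.6·0.1000) ≈ 0.7895
After a blood test='negative': P(affected) = 0.55·0.7895 / (0.55·0.7895 + 0.6·0.2105) ≈ 0.7746
After a blood test='negative': P(affected) = 0.55·0.7746 / (0.55·0.7746 + 0.6·0.2254) ≈ 0.7591
After a second independent assay='negative': P(affected) = 0.25·0.7591 / (0.25·0.7591 + 0.6·0.2409) ≈ 0.5676
After a second independent assay='negative': P(affected) = 0.25·0.5676 / (0.25·0.5676 + 0.6·0.4324) ≈ 0.3536
After a second independent assay='negative': P(affected) = 0.25·0.3536 / (0.25·0.3536 + 0.6·0.6464) ≈ 0.1856

0.1856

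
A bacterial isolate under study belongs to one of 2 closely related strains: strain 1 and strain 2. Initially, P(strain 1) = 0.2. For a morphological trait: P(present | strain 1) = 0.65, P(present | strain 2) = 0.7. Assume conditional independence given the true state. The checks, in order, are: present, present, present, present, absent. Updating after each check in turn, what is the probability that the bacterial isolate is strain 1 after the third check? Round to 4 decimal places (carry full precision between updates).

After 'present': P(strain 1) = 0.65·0.2000 / (0.65·0.2000 + 0.7·0.8000) ≈ 0.1884
After 'present': P(strain 1) = 0.65·0.1884 / (0.65·0.1884 + 0.7·0.8116) ≈ 0.1773
After 'present': P(strain 1) = 0.65·0.1773 / (0.65·0.1773 + 0.7·0.8227) ≈ 0.1668

0.1668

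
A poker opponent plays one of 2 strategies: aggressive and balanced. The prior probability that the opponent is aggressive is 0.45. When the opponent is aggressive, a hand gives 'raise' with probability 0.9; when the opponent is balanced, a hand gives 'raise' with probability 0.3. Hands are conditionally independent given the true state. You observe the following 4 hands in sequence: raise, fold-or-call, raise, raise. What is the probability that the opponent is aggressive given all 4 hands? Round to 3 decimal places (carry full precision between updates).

After 'raise': P(aggressive) = 0.9·0.4500 / (0.9·0.4500 + 0.3·0.5500) ≈ 0.7105
After 'fold-or-call': P(aggressive) = 0.1·0.7105 / (0.1·0.7105 + 0.7·0.2895) ≈ 0.2596
After 'raise': P(aggressive) = 0.9·0.2596 / (0.9·0.2596 + 0.3·0.7404) ≈ 0.5127
After 'raise': P(aggressive) = 0.9·0.5127 / (0.9·0.5127 + 0.3·0.4873) ≈ 0.7594

0.759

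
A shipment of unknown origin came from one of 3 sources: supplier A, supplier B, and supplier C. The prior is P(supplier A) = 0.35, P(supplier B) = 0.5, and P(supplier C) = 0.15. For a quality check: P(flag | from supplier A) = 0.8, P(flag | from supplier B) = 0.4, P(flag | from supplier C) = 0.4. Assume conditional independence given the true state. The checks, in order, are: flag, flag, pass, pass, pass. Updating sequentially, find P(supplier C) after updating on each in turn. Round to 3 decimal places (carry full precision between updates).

Each posterior becomes the prior for the next update.
After 'flag': normaliser = 0.8·0.3500 + 0.4·0.5000 + 0.4·0.1500; P(supplier A) ≈ 0.5185, P(supplier B) ≈ 0.3704, P(supplier C) ≈ 0.1111
After 'flag': normaliser = 0.8·0.5185 + 0.4·0.3704 + 0.4·0.1111; P(supplier A) ≈ 0.6829, P(supplier B) ≈ 0.2439, P(supplier C) ≈ 0.0732
After 'pass': normaliser = 0.2·0.6829 + 0.6·0.2439 + 0.6·0.0732; P(supplier A) ≈ 0.4179, P(supplier B) ≈ 0.4478, P(supplier C) ≈ 0.1343
After 'pass': normaliser = 0.2·0.4179 + 0.6·0.4478 + 0.6·0.1343; P(supplier A) ≈ 0.1931, P(supplier B) ≈ 0.6207, P(supplier C) ≈ 0.1862
After 'pass': normaliser = 0.2·0.1931 + 0.6·0.6207 + 0.6·0.1862; P(supplier A) ≈ 0.0739, P(supplier B) ≈ 0.7124, P(supplier C) ≈ 0.2137

0.214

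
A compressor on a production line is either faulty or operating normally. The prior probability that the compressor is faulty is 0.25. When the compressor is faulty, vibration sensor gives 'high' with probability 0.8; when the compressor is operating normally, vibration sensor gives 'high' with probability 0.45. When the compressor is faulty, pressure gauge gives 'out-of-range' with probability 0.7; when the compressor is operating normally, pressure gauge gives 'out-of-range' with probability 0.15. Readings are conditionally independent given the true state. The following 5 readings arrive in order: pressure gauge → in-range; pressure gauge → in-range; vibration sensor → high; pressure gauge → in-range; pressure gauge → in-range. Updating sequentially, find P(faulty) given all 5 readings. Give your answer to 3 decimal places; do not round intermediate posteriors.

0.009

Each posterior becomes the prior for the next update.
After pressure gauge='in-range': P(faulty) = 0.3·0.2500 / (0.3·0.2500 + 0.85·0.7500) ≈ 0.1053
After pressure gauge='in-range': P(faulty) = 0.3·0.1053 / (0.3·0.1053 + 0.85·0.8947) ≈ 0.0399
After vibration sensor='high': P(faulty) = 0.8·0.0399 / (0.8·0.0399 + 0.45·0.9601) ≈ 0.0687
After pressure gauge='in-range': P(faulty) = 0.3·0.0687 / (0.3·0.0687 + 0.85·0.9313) ≈ 0.0254
After pressure gauge='in-range': P(faulty) = 0.3·0.0254 / (0.3·0.0254 + 0.85·0.9746) ≈ 0.0091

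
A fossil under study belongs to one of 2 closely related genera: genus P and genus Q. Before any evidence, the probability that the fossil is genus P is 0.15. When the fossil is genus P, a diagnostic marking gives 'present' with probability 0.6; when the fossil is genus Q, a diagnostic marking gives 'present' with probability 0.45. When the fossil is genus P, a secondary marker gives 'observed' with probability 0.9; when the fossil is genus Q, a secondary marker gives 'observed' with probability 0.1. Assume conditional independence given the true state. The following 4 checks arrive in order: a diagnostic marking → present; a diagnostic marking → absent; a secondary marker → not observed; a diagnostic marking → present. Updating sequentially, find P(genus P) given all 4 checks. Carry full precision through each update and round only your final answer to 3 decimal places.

After a diagnostic marking='present': P(genus P) = 0.6·0.1500 / (0.6·0.1500 + 0.45·0.8500) ≈ 0.1905
After a diagnostic marking='absent': P(genus P) = 0.4·0.1905 / (0.4·0.1905 + 0.55·0.8095) ≈ 0.1461
After a secondary marker='not observed': P(genus P) = 0.1·0.1461 / (0.1·0.1461 + 0.9·0.8539) ≈ 0.0187
After a diagnostic marking='present': P(genus P) = 0.6·0.0187 / (0.6·0.0187 + 0.45·0.9813) ≈ 0.0247

0.025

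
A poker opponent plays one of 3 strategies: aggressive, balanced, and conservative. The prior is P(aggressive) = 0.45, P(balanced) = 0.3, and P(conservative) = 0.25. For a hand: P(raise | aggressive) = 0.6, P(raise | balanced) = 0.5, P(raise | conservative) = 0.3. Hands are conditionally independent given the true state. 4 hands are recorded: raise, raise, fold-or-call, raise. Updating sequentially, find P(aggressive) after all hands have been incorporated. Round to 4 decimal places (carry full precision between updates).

0.6235

Apply Bayes' rule sequentially, carrying P(aggressive) forward.
After 'raise': normaliser = 0.6·0.4500 + 0.5·0.3000 + 0.3·0.2500; P(aggressive) ≈ 0.5455, P(balanced) ≈ 0.3030, P(conservative) ≈ 0.1515
After 'raise': normaliser = 0.6·0.5455 + 0.5·0.3030 + 0.3·0.1515; P(aggressive) ≈ 0.6243, P(balanced) ≈ 0.2890, P(conservative) ≈ 0.0867
After 'fold-or-call': normaliser = 0.4·0.6243 + 0.5·0.2890 + 0.7·0.0867; P(aggressive) ≈ 0.5489, P(balanced) ≈ 0.3177, P(conservative) ≈ 0.1334
After 'raise': normaliser = 0.6·0.5489 + 0.5·0.3177 + 0.3·0.1334; P(aggressive) ≈ 0.6235, P(balanced) ≈ 0.3007, P(conservative) ≈ 0.0758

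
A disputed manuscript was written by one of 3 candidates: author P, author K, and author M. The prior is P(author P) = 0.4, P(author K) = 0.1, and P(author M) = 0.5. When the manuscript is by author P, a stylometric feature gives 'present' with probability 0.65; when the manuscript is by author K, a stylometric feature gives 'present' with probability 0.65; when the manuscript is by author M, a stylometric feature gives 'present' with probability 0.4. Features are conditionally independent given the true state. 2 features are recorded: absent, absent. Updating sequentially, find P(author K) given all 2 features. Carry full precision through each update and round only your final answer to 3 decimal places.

After 'absent': normaliser = 0.35·0.4000 + 0.35·0.1000 + 0.6·0.5000; P(author P) ≈ 0.2947, P(author K) ≈ 0.0737, P(author M) ≈ 0.6316
After 'absent': normaliser = 0.35·0.2947 + 0.35·0.0737 + 0.6·0.6316; P(author P) ≈ 0.2031, P(author K) ≈ 0.0508, P(author M) ≈ 0.7461

0.051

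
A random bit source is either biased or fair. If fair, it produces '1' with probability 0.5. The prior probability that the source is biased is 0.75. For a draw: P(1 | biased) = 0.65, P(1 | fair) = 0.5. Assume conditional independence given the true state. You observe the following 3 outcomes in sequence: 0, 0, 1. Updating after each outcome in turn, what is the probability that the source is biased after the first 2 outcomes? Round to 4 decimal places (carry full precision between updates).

0.5951

After '0': P(biased) = 0.35·0.7500 / (0.35·0.7500 + 0.5·0.2500) ≈ 0.6774
After '0': P(biased) = 0.35·0.6774 / (0.35·0.6774 + 0.5·0.3226) ≈ 0.5951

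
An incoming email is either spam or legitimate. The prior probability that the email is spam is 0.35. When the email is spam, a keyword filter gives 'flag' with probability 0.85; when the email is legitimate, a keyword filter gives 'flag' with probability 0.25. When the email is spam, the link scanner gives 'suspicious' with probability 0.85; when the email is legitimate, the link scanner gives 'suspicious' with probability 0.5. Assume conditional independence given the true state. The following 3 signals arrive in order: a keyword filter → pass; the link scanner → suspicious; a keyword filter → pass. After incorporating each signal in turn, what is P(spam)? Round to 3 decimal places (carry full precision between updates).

After a keyword filter='pass': P(spam) = 0.15·0.3500 / (0.15·0.3500 + 0.75·0.6500) ≈ 0.0972
After the link scanner='suspicious': P(spam) = 0.85·0.0972 / (0.85·0.0972 + 0.5·0.9028) ≈ 0.1547
After a keyword filter='pass': P(spam) = 0.15·0.1547 / (0.15·0.1547 + 0.75·0.8453) ≈ 0.0353

0.035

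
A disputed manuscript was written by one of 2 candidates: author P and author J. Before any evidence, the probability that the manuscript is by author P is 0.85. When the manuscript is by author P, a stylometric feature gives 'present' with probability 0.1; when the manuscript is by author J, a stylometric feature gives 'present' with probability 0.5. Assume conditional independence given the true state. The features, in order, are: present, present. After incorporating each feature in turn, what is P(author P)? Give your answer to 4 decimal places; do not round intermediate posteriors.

After 'present': P(author P) = 0.1·0.8500 / (0.1·0.8500 + 0.5·0.1500) ≈ 0.5312
After 'present': P(author P) = 0.1·0.5312 / (0.1·0.5312 + 0.5·0.4688) ≈ 0.1848

0.1848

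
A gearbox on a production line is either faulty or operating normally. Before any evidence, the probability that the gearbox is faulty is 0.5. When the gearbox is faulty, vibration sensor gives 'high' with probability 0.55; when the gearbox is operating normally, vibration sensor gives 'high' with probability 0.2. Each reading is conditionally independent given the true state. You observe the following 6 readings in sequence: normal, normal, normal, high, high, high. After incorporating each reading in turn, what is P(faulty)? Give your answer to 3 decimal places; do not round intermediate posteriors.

0.787

Apply Bayes' rule sequentially, carrying P(faulty) forward.
After 'normal': P(faulty) = 0.45·0.5000 / (0.45·0.5000 + 0.8·0.5000) ≈ 0.3600
After 'normal': P(faulty) = 0.45·0.3600 / (0.45·0.3600 + 0.8·0.6400) ≈ 0.2404
After 'normal': P(faulty) = 0.45·0.2404 / (0.45·0.2404 + 0.8·0.7596) ≈ 0.1511
After 'high': P(faulty) = 0.55·0.1511 / (0.55·0.1511 + 0.2·0.8489) ≈ 0.3286
After 'high': P(faulty) = 0.55·0.3286 / (0.55·0.3286 + 0.2·0.6714) ≈ 0.5737
After 'high': P(faulty) = 0.55·0.5737 / (0.55·0.5737 + 0.2·0.4263) ≈ 0.7873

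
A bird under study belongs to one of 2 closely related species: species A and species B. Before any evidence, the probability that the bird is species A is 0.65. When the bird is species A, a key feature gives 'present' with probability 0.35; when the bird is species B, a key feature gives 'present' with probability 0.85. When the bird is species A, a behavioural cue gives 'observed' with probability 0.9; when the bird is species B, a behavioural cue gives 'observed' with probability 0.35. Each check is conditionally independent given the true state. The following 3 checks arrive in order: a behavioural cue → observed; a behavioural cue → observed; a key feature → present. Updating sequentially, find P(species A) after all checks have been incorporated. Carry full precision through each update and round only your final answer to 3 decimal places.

After a behavioural cue='observed': P(species A) = 0.9·0.6500 / (0.9·0.6500 + 0.35·0.3500) ≈ 0.8269
After a behavioural cue='observed': P(species A) = 0.9·0.8269 / (0.9·0.8269 + 0.35·0.1731) ≈ 0.9247
After a key feature='present': P(species A) = 0.35·0.9247 / (0.35·0.9247 + 0.85·0.0753) ≈ 0.8349

0.835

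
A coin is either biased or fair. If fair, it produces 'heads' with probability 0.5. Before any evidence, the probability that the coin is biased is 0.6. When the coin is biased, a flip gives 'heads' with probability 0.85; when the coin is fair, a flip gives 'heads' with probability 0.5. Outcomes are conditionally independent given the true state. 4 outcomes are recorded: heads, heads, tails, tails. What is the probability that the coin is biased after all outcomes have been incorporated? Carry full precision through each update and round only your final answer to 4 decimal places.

0.2807

After 'heads': P(biased) = 0.85·0.6000 / (0.85·0.6000 + 0.5·0.4000) ≈ 0.7183
After 'heads': P(biased) = 0.85·0.7183 / (0.85·0.7183 + 0.5·0.2817) ≈ 0.8126
After 'tails': P(biased) = 0.15·0.8126 / (0.15·0.8126 + 0.5·0.1874) ≈ 0.5653
After 'tails': P(biased) = 0.15·0.5653 / (0.15·0.5653 + 0.5·0.4347) ≈ 0.2807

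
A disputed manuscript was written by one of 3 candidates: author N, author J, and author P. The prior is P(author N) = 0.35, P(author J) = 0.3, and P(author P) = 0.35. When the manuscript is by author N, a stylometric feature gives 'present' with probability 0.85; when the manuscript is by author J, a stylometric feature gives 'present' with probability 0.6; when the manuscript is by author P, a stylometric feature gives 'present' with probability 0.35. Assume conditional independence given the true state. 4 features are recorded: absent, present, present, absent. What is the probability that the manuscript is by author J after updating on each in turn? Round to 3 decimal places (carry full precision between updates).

After 'absent': normaliser = 0.15·0.3500 + 0.4·0.3000 + 0.65·0.3500; P(author N) ≈ 0.1313, P(author J) ≈ 0.3000, P(author P) ≈ 0.5687
After 'present': normaliser = 0.85·0.1313 + 0.6·0.3000 + 0.35·0.5687; P(author N) ≈ 0.2274, P(author J) ≈ 0.3669, P(author P) ≈ 0.4057
After 'present': normaliser = 0.85·0.2274 + 0.6·0.3669 + 0.35·0.4057; P(author N) ≈ 0.3480, P(author J) ≈ 0.3963, P(author P) ≈ 0.2557
After 'absent': normaliser = 0.15·0.3480 + 0.4·0.3963 + 0.65·0.2557; P(author N) ≈ 0.1385, P(author J) ≈ 0.4206, P(author P) ≈ 0.4409

0.421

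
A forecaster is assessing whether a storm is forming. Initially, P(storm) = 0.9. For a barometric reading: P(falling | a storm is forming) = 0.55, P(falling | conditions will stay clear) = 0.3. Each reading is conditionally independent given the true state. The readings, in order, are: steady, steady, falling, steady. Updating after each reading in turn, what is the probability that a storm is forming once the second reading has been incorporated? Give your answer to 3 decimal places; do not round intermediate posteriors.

After 'steady': P(storm) = 0.45·0.9000 / (0.45·0.9000 + 0.7·0.1000) ≈ 0.8526
After 'steady': P(storm) = 0.45·0.8526 / (0.45·0.8526 + 0.7·0.1474) ≈ 0.7881

0.788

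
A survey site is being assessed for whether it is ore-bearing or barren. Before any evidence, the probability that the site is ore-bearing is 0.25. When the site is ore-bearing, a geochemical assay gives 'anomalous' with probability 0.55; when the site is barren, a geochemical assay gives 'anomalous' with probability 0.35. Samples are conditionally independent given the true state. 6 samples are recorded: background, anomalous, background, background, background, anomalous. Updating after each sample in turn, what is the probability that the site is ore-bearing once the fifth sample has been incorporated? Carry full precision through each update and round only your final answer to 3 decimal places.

After 'background': P(ore) = 0.45·0.2500 / (0.45·0.2500 + 0.65·0.7500) ≈ 0.1875
After 'anomalous': P(ore) = 0.55·0.1875 / (0.55·0.1875 + 0.35·0.8125) ≈ 0.2661
After 'background': P(ore) = 0.45·0.2661 / (0.45·0.2661 + 0.65·0.7339) ≈ 0.2007
After 'background': P(ore) = 0.45·0.2007 / (0.45·0.2007 + 0.65·0.7993) ≈ 0.1481
After 'background': P(ore) = 0.45·0.1481 / (0.45·0.1481 + 0.65·0.8519) ≈ 0.1074

0.107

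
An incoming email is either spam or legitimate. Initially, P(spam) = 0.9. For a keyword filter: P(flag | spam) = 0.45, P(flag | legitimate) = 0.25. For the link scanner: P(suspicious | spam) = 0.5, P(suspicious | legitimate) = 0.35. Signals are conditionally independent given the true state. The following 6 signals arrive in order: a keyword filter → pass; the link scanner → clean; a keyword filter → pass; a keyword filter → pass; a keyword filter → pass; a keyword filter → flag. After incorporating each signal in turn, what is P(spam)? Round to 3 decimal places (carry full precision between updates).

0.783

After a keyword filter='pass': P(spam) = 0.55·0.9000 / (0.55·0.9000 + 0.75·0.1000) ≈ 0.8684
After the link scanner='clean': P(spam) = 0.5·0.8684 / (0.5·0.8684 + 0.65·0.1316) ≈ 0.8354
After a keyword filter='pass': P(spam) = 0.55·0.8354 / (0.55·0.8354 + 0.75·0.1646) ≈ 0.7883
After a keyword filter='pass': P(spam) = 0.55·0.7883 / (0.55·0.7883 + 0.75·0.2117) ≈ 0.7319
After a keyword filter='pass': P(spam) = 0.55·0.7319 / (0.55·0.7319 + 0.75·0.2681) ≈ 0.6669
After a keyword filter='flag': P(spam) = 0.45·0.6669 / (0.45·0.6669 + 0.25·0.3331) ≈ 0.7828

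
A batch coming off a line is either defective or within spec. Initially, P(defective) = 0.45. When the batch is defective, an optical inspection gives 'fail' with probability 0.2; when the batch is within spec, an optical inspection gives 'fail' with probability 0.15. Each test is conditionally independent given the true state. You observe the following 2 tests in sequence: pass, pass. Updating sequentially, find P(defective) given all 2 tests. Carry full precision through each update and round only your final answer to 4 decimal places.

0.4202

Each posterior becomes the prior for the next update.
After 'pass': P(defective) = 0.8·0.4500 / (0.8·0.4500 + 0.85·0.5500) ≈ 0.4350
After 'pass': P(defective) = 0.8·0.4350 / (0.8·0.4350 + 0.85·0.5650) ≈ 0.4202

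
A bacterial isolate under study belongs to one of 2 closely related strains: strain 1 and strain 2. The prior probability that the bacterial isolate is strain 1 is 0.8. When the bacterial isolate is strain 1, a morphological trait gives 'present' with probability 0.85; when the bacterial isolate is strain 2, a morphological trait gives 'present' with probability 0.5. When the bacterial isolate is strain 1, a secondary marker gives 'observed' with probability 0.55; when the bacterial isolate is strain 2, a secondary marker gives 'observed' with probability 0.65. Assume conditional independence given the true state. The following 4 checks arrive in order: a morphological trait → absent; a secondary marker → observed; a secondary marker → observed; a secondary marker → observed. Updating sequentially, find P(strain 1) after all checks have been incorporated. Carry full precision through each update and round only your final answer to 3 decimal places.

0.421

After a morphological trait='absent': P(strain 1) = 0.15·0.8000 / (0.15·0.8000 + 0.5·0.2000) ≈ 0.5455
After a secondary marker='observed': P(strain 1) = 0.55·0.5455 / (0.55·0.5455 + 0.65·0.4545) ≈ 0.5038
After a secondary marker='observed': P(strain 1) = 0.55·0.5038 / (0.55·0.5038 + 0.65·0.4962) ≈ 0.4621
After a secondary marker='observed': P(strain 1) = 0.55·0.4621 / (0.55·0.4621 + 0.65·0.5379) ≈ 0.4210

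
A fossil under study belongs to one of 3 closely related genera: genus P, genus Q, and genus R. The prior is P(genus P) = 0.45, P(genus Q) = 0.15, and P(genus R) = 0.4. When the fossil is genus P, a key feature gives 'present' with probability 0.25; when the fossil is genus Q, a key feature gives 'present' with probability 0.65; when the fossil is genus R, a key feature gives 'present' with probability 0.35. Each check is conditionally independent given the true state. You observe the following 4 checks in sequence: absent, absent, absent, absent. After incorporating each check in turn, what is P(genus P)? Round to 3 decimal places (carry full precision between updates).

After 'absent': normaliser = 0.75·0.4500 + 0.35·0.1500 + 0.65·0.4000; P(genus P) ≈ 0.5192, P(genus Q) ≈ 0.0808, P(genus R) ≈ 0.4000
After 'absent': normaliser = 0.75·0.5192 + 0.35·0.0808 + 0.65·0.4000; P(genus P) ≈ 0.5746, P(genus Q) ≈ 0.0417, P(genus R) ≈ 0.3837
After 'absent': normaliser = 0.75·0.5746 + 0.35·0.0417 + 0.65·0.3837; P(genus P) ≈ 0.6202, P(genus Q) ≈ 0.0210, P(genus R) ≈ 0.3588
After 'absent': normaliser = 0.75·0.6202 + 0.35·0.0210 + 0.65·0.3588; P(genus P) ≈ 0.6591, P(genus Q) ≈ 0.0104, P(genus R) ≈ 0.3305

0.659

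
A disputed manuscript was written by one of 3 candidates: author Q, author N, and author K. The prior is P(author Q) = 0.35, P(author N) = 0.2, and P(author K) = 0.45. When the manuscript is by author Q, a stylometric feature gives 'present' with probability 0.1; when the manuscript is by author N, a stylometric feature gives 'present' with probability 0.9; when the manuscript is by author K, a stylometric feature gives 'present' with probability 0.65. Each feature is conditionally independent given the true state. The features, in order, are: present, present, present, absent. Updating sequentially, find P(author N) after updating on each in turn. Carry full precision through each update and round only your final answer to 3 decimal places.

0.251

After 'present': normaliser = 0.1·0.3500 + 0.9·0.2000 + 0.65·0.4500; P(author Q) ≈ 0.0690, P(author N) ≈ 0.3547, P(author K) ≈ 0.5764
After 'present': normaliser = 0.1·0.0690 + 0.9·0.3547 + 0.65·0.5764; P(author Q) ≈ 0.0098, P(author N) ≈ 0.4555, P(author K) ≈ 0.5346
After 'present': normaliser = 0.1·0.0098 + 0.9·0.4555 + 0.65·0.5346; P(author Q) ≈ 0.0013, P(author N) ≈ 0.5405, P(author K) ≈ 0.4582
After 'absent': normaliser = 0.9·0.0013 + 0.1·0.5405 + 0.35·0.4582; P(author Q) ≈ 0.0054, P(author N) ≈ 0.2507, P(author K) ≈ 0.7438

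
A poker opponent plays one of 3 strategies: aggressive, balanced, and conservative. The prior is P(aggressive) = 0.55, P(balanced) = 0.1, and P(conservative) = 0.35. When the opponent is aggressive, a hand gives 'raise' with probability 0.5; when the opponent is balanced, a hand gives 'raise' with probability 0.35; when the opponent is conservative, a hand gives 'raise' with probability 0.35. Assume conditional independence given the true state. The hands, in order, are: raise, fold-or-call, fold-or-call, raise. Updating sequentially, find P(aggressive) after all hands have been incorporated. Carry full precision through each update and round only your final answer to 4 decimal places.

0.5961

Each posterior becomes the prior for the next update.
After 'raise': normaliser = 0.5·0.5500 + 0.35·0.1000 + 0.35·0.3500; P(aggressive) ≈ 0.6358, P(balanced) ≈ 0.0809, P(conservative) ≈ 0.2832
After 'fold-or-call': normaliser = 0.5·0.6358 + 0.65·0.0809 + 0.65·0.2832; P(aggressive) ≈ 0.5732, P(balanced) ≈ 0.0948, P(conservative) ≈ 0.3319
After 'fold-or-call': normaliser = 0.5·0.5732 + 0.65·0.0948 + 0.65·0.3319; P(aggressive) ≈ 0.5082, P(balanced) ≈ 0.1093, P(conservative) ≈ 0.3825
After 'raise': normaliser = 0.5·0.5082 + 0.35·0.1093 + 0.35·0.3825; P(aggressive) ≈ 0.5961, P(balanced) ≈ 0.0898, P(conservative) ≈ 0.3141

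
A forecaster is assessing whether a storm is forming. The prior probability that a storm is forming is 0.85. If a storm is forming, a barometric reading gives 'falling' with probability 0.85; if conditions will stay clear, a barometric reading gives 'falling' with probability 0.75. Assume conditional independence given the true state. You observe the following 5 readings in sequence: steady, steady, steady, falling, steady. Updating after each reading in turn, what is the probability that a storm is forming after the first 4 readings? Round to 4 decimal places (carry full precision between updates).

Apply Bayes' rule sequentially, carrying P(storm) forward.
After 'steady': P(storm) = 0.15·0.8500 / (0.15·0.8500 + 0.25·0.1500) ≈ 0.7727
After 'steady': P(storm) = 0.15·0.7727 / (0.15·0.7727 + 0.25·0.2273) ≈ 0.6711
After 'steady': P(storm) = 0.15·0.6711 / (0.15·0.6711 + 0.25·0.3289) ≈ 0.5504
After 'falling': P(storm) = 0.85·0.5504 / (0.85·0.5504 + 0.75·0.4496) ≈ 0.5811

0.5811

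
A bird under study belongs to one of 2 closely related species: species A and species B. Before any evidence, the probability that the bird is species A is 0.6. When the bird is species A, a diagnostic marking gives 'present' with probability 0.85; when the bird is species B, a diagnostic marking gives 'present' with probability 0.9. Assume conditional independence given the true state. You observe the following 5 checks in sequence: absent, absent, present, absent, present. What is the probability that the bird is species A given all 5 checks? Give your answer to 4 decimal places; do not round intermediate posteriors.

After 'absent': P(species A) = 0.15·0.6000 / (0.15·0.6000 + 0.1·0.4000) ≈ 0.6923
After 'absent': P(species A) = 0.15·0.6923 / (0.15·0.6923 + 0.1·0.3077) ≈ 0.7714
After 'present': P(species A) = 0.85·0.7714 / (0.85·0.7714 + 0.9·0.2286) ≈ 0.7612
After 'absent': P(species A) = 0.15·0.7612 / (0.15·0.7612 + 0.1·0.2388) ≈ 0.8270
After 'present': P(species A) = 0.85·0.8270 / (0.85·0.8270 + 0.9·0.1730) ≈ 0.8187

0.8187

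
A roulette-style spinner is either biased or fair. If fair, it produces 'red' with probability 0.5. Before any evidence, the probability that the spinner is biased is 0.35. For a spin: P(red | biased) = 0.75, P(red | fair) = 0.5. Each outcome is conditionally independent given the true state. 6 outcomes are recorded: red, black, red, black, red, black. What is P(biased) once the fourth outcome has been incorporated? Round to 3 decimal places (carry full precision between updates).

0.232

After 'red': P(biased) = 0.75·0.3500 / (0.75·0.3500 + 0.5·0.6500) ≈ 0.4468
After 'black': P(biased) = 0.25·0.4468 / (0.25·0.4468 + 0.5·0.5532) ≈ 0.2877
After 'red': P(biased) = 0.75·0.2877 / (0.75·0.2877 + 0.5·0.7123) ≈ 0.3772
After 'black': P(biased) = 0.25·0.3772 / (0.25·0.3772 + 0.5·0.6228) ≈ 0.2325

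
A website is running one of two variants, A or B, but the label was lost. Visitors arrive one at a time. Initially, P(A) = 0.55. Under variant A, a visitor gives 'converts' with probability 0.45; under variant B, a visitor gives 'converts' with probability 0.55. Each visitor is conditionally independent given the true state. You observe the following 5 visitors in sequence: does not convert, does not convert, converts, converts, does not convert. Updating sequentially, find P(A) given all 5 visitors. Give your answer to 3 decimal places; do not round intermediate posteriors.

0.599

Apply Bayes' rule sequentially, carrying P(A) forward.
After 'does not convert': P(A) = 0.55·0.5500 / (0.55·0.5500 + 0.45·0.4500) ≈ 0.5990
After 'does not convert': P(A) = 0.55·0.5990 / (0.55·0.5990 + 0.45·0.4010) ≈ 0.6461
After 'converts': P(A) = 0.45·0.6461 / (0.45·0.6461 + 0.55·0.3539) ≈ 0.5990
After 'converts': P(A) = 0.45·0.5990 / (0.45·0.5990 + 0.55·0.4010) ≈ 0.5500
After 'does not convert': P(A) = 0.55·0.5500 / (0.55·0.5500 + 0.45·0.4500) ≈ 0.5990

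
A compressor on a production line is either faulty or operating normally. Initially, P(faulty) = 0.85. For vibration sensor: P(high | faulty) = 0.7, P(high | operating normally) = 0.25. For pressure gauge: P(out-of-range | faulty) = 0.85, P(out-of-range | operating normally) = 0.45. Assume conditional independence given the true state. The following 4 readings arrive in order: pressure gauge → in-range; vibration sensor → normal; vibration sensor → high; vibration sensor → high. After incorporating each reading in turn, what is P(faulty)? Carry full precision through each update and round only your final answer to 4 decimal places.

0.8290

After pressure gauge='in-range': P(faulty) = 0.15·0.8500 / (0.15·0.8500 + 0.55·0.1500) ≈ 0.6071
After vibration sensor='normal': P(faulty) = 0.3·0.6071 / (0.3·0.6071 + 0.75·0.3929) ≈ 0.3820
After vibration sensor='high': P(faulty) = 0.7·0.3820 / (0.7·0.3820 + 0.25·0.6180) ≈ 0.6338
After vibration sensor='high': P(faulty) = 0.7·0.6338 / (0.7·0.6338 + 0.25·0.3662) ≈ 0.8290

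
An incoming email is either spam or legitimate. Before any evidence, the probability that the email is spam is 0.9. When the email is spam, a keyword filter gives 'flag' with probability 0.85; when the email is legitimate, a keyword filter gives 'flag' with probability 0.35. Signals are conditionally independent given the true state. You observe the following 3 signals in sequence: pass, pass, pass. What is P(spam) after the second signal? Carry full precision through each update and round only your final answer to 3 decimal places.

0.324

After 'pass': P(spam) = 0.15·0.9000 / (0.15·0.9000 + 0.65·0.1000) ≈ 0.6750
After 'pass': P(spam) = 0.15·0.6750 / (0.15·0.6750 + 0.65·0.3250) ≈ 0.3240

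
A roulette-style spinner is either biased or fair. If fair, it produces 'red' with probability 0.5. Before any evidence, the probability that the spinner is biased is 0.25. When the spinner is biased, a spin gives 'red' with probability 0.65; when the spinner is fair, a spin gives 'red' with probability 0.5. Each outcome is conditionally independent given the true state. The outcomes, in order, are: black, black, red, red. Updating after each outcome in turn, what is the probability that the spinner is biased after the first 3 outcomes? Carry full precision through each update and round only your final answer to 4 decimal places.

0.1751

Each posterior becomes the prior for the next update.
After 'black': P(biased) = 0.35·0.2500 / (0.35·0.2500 + 0.5·0.7500) ≈ 0.1892
After 'black': P(biased) = 0.35·0.1892 / (0.35·0.1892 + 0.5·0.8108) ≈ 0.1404
After 'red': P(biased) = 0.65·0.1404 / (0.65·0.1404 + 0.5·0.8596) ≈ 0.1751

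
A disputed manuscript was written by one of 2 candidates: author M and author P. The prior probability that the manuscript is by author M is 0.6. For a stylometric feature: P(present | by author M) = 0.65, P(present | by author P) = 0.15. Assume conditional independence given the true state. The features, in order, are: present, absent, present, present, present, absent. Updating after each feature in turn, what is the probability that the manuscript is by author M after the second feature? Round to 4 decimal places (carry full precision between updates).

Each posterior becomes the prior for the next update.
After 'present': P(author M) = 0.65·0.6000 / (0.65·0.6000 + 0.15·0.4000) ≈ 0.8667
After 'absent': P(author M) = 0.35·0.8667 / (0.35·0.8667 + 0.85·0.1333) ≈ 0.7280

0.7280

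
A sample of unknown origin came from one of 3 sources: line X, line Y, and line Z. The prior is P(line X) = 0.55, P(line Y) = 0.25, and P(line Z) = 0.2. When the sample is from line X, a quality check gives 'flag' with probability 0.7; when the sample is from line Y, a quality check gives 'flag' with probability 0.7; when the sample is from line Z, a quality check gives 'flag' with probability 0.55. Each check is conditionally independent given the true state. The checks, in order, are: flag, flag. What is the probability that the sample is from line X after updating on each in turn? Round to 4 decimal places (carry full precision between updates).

0.5956

After 'flag': normaliser = 0.7·0.5500 + 0.7·0.2500 + 0.55·0.2000; P(line X) ≈ 0.5746, P(line Y) ≈ 0.2612, P(line Z) ≈ 0.1642
After 'flag': normaliser = 0.7·0.5746 + 0.7·0.2612 + 0.55·0.1642; P(line X) ≈ 0.5956, P(line Y) ≈ 0.2707, P(line Z) ≈ 0.1337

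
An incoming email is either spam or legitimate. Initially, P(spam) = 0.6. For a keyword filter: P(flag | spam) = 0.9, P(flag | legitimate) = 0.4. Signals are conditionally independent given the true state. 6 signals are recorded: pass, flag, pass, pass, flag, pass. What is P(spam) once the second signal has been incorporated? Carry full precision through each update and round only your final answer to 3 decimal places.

After 'pass': P(spam) = 0.1·0.6000 / (0.1·0.6000 + 0.6·0.4000) ≈ 0.2000
After 'flag': P(spam) = 0.9·0.2000 / (0.9·0.2000 + 0.4·0.8000) ≈ 0.3600

0.360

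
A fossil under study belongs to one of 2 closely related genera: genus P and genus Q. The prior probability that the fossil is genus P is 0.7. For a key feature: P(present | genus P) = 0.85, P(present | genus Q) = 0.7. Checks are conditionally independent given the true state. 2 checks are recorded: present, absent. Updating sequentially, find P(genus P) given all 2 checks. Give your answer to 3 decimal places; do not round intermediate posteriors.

0.586

Each posterior becomes the prior for the next update.
After 'present': P(genus P) = 0.85·0.7000 / (0.85·0.7000 + 0.7·0.3000) ≈ 0.7391
After 'absent': P(genus P) = 0.15·0.7391 / (0.15·0.7391 + 0.3·0.2609) ≈ 0.5862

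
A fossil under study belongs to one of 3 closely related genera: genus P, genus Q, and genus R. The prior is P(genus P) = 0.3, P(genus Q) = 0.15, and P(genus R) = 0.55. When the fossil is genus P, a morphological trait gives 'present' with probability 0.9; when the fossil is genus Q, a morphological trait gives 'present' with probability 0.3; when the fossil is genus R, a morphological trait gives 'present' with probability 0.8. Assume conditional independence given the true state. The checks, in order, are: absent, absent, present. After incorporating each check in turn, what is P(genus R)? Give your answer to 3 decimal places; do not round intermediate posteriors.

0.416

After 'absent': normaliser = 0.1·0.3000 + 0.7·0.1500 + 0.2·0.5500; P(genus P) ≈ 0.1224, P(genus Q) ≈ 0.4286, P(genus R) ≈ 0.4490
After 'absent': normaliser = 0.1·0.1224 + 0.7·0.4286 + 0.2·0.4490; P(genus P) ≈ 0.0305, P(genus Q) ≈ 0.7462, P(genus R) ≈ 0.2234
After 'present': normaliser = 0.9·0.0305 + 0.3·0.7462 + 0.8·0.2234; P(genus P) ≈ 0.0638, P(genus Q) ≈ 0.5207, P(genus R) ≈ 0.4156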